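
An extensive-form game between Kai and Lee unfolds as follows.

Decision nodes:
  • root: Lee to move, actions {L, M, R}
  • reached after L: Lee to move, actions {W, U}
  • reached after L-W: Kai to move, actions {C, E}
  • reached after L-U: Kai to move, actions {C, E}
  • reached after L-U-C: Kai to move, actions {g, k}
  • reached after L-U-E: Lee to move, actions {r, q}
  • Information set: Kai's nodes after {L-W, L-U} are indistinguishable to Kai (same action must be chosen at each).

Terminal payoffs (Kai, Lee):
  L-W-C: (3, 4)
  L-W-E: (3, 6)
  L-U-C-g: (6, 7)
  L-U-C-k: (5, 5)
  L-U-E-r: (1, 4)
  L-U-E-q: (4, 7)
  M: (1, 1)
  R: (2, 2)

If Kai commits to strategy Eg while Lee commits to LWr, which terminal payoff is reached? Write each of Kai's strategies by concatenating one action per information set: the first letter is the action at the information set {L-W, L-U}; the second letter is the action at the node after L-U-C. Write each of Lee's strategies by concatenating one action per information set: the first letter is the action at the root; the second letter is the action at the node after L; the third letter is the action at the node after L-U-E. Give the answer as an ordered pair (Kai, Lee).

(3, 6)

Trace the play path from the root:
  Lee plays L
  Lee plays W at [L]
  Kai plays E at [L-W]
→ terminal payoff (3, 6).
(Kai's choice at the node after L-U-C is never reached on this path, so it doesn't affect the outcome.)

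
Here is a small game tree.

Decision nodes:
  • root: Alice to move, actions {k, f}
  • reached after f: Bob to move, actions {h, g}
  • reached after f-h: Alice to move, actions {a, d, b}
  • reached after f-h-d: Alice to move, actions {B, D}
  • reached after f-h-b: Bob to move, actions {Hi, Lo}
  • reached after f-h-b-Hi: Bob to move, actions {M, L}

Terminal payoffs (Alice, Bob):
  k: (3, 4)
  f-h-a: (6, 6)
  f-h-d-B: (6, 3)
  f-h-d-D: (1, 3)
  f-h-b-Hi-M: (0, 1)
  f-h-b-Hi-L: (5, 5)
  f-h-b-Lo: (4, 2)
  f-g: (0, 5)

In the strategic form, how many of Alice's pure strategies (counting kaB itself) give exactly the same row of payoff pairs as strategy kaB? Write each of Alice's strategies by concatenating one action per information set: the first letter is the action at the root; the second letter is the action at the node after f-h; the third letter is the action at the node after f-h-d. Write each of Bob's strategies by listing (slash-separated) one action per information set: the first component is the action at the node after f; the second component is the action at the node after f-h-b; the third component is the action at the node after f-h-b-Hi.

6

Row for kaB (columns h/Hi/M, h/Hi/L, h/Lo/M, h/Lo/L, g/Hi/M, g/Hi/L, g/Lo/M, g/Lo/L): (3,4) (3,4) (3,4) (3,4) (3,4) (3,4) (3,4) (3,4).
Under kaB, Alice's choice at the node after f-h and at the node after f-h-d can never be reached regardless of what Bob does, so varying those choices leaves every outcome unchanged.
Holding the reachable choices fixed and varying the unreachable ones freely already gives 3 × 2 = 6 equivalent strategies.
No other strategy reproduces this row, so those 6 are the full class: kaB, kaD, kdB, kdD, kbB, kbD.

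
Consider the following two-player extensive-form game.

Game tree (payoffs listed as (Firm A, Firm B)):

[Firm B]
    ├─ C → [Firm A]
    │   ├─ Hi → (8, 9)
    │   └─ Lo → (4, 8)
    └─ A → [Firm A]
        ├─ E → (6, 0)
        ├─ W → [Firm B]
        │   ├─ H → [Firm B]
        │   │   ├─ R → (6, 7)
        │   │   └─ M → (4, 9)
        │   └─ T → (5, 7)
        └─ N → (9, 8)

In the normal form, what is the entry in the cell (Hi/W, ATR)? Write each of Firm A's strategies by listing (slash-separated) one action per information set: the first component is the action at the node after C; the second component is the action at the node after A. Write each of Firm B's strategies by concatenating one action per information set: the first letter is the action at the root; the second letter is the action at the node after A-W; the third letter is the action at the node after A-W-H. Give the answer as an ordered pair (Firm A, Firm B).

(5, 7)

Trace the play path from the root:
  Firm B plays A
  Firm A plays W at [A]
  Firm B plays T at [A-W]
→ terminal payoff (5, 7).
(Firm A's choice at the node after C is never reached on this path, so it doesn't affect the outcome.)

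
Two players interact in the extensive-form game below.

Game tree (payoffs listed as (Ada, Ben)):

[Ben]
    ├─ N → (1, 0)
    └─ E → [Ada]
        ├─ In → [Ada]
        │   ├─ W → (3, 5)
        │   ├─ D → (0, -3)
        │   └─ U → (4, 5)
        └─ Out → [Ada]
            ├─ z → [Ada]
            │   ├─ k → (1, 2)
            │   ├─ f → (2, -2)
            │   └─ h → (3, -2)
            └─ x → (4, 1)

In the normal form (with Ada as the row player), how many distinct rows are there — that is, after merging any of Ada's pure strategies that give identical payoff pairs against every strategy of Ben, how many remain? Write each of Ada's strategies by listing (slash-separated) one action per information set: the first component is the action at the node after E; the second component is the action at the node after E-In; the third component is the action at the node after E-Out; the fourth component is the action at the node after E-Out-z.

7

Ada has 36 pure strategies: In/W/z/k, In/W/z/f, In/W/z/h, In/W/x/k, In/W/x/f, In/W/x/h, In/D/z/k, In/D/z/f, In/D/z/h, In/D/x/k, In/D/x/f, In/D/x/h, In/U/z/k, In/U/z/f, In/U/z/h, In/U/x/k, In/U/x/f, In/U/x/h, Out/W/z/k, Out/W/z/f, Out/W/z/h, Out/W/x/k, Out/W/x/f, Out/W/x/h, Out/D/z/k, Out/D/z/f, Out/D/z/h, Out/D/x/k, Out/D/x/f, Out/D/x/h, Out/U/z/k, Out/U/z/f, Out/U/z/h, Out/U/x/k, Out/U/x/f, Out/U/x/h. Columns: N, E.
{In/W/z/k, In/W/z/f, In/W/z/h, In/W/x/k, In/W/x/f, In/W/x/h} → row (1,0) (3,5)
{In/D/z/k, In/D/z/f, In/D/z/h, In/D/x/k, In/D/x/f, In/D/x/h} → row (1,0) (0,-3)
{In/U/z/k, In/U/z/f, In/U/z/h, In/U/x/k, In/U/x/f, In/U/x/h} → row (1,0) (4,5)
{Out/W/z/k, Out/D/z/k, Out/U/z/k} → row (1,0) (1,2)
{Out/W/z/f, Out/D/z/f, Out/U/z/f} → row (1,0) (2,-2)
{Out/W/z/h, Out/D/z/h, Out/U/z/h} → row (1,0) (3,-2)
{Out/W/x/k, Out/W/x/f, Out/W/x/h, Out/D/x/k, Out/D/x/f, Out/D/x/h, Out/U/x/k, Out/U/x/f, Out/U/x/h} → row (1,0) (4,1)
That's 7 distinct rows out of 36 strategies.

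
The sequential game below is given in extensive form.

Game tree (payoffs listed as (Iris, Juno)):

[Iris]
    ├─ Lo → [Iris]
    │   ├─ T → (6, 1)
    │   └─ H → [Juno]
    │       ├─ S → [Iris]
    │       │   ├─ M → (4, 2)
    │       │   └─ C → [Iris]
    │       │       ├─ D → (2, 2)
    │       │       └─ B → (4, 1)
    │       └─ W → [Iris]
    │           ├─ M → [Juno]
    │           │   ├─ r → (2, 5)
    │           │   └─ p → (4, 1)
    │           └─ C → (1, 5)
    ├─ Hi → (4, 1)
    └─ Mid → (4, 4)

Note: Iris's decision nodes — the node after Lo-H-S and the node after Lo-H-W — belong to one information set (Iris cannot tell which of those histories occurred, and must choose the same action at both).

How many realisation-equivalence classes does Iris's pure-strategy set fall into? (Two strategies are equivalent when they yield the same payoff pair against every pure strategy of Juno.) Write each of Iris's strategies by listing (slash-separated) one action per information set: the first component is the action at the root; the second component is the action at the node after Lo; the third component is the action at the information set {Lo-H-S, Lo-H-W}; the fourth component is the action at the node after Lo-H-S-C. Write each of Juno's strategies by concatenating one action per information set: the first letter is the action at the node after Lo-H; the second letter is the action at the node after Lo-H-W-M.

6

Iris has 24 pure strategies: Lo/T/M/D, Lo/T/M/B, Lo/T/C/D, Lo/T/C/B, Lo/H/M/D, Lo/H/M/B, Lo/H/C/D, Lo/H/C/B, Hi/T/M/D, Hi/T/M/B, Hi/T/C/D, Hi/T/C/B, Hi/H/M/D, Hi/H/M/B, Hi/H/C/D, Hi/H/C/B, Mid/T/M/D, Mid/T/M/B, Mid/T/C/D, Mid/T/C/B, Mid/H/M/D, Mid/H/M/B, Mid/H/C/D, Mid/H/C/B. Columns: Sr, Sp, Wr, Wp.
{Lo/T/M/D, Lo/T/M/B, Lo/T/C/D, Lo/T/C/B} → row (6,1) (6,1) (6,1) (6,1)
{Lo/H/M/D, Lo/H/M/B} → row (4,2) (4,2) (2,5) (4,1)
{Lo/H/C/D} → row (2,2) (2,2) (1,5) (1,5)
{Lo/H/C/B} → row (4,1) (4,1) (1,5) (1,5)
{Hi/T/M/D, Hi/T/M/B, Hi/T/C/D, Hi/T/C/B, Hi/H/M/D, Hi/H/M/B, Hi/H/C/D, Hi/H/C/B} → row (4,1) (4,1) (4,1) (4,1)
{Mid/T/M/D, Mid/T/M/B, Mid/T/C/D, Mid/T/C/B, Mid/H/M/D, Mid/H/M/B, Mid/H/C/D, Mid/H/C/B} → row (4,4) (4,4) (4,4) (4,4)
That's 6 distinct rows out of 24 strategies.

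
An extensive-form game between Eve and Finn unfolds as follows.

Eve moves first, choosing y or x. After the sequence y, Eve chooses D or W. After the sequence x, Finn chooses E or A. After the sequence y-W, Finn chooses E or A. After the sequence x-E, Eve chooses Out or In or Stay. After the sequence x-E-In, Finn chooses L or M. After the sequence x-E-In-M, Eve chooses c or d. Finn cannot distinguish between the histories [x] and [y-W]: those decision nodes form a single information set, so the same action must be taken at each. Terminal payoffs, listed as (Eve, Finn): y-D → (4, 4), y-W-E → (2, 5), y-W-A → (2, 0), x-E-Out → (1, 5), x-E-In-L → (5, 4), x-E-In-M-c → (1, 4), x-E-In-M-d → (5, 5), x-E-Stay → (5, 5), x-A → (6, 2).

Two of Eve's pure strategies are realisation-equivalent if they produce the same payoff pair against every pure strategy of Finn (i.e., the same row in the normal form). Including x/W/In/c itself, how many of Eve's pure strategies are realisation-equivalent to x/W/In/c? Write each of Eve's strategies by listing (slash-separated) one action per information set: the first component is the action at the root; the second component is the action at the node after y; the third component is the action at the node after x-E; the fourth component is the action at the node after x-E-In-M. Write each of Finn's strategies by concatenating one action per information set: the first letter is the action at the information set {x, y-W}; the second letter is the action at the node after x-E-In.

2

Row for x/W/In/c (columns EL, EM, AL, AM): (5,4) (1,4) (6,2) (6,2).
Under x/W/In/c, Eve's choice at the node after y can never be reached regardless of what Finn does, so varying those choices leaves every outcome unchanged.
Holding the reachable choices fixed and varying the unreachable one freely already gives 2 equivalent strategies.
No other strategy reproduces this row, so those 2 are the full class: x/D/In/c, x/W/In/c.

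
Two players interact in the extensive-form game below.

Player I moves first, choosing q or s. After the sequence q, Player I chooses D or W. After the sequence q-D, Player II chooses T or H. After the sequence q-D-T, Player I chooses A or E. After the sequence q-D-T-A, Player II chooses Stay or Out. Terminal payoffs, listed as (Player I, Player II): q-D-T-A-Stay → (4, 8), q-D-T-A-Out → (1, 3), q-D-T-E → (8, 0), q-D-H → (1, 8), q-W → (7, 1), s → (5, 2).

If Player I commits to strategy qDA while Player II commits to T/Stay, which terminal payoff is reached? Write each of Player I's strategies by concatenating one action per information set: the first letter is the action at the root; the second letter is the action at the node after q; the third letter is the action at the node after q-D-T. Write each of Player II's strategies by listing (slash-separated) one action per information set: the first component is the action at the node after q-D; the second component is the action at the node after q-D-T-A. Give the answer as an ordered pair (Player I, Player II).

(4, 8)

Trace the play path from the root:
  Player I plays q
  Player I plays D at [q]
  Player II plays T at [q-D]
  Player I plays A at [q-D-T]
  Player II plays Stay at [q-D-T-A]
→ terminal payoff (4, 8).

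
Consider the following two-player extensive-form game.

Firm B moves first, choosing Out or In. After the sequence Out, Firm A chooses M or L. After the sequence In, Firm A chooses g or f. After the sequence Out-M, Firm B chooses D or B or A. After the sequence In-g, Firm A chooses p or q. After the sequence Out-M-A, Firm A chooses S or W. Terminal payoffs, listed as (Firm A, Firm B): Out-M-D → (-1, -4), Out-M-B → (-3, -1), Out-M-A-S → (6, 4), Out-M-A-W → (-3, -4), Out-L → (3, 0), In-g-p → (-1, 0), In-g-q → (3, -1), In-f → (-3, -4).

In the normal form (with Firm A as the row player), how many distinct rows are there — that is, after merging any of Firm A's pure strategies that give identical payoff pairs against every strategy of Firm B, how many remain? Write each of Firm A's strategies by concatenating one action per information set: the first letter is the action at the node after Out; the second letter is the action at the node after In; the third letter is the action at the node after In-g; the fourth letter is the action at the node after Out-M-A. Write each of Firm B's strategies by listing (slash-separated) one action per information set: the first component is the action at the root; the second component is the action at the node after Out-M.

9

Firm A has 16 pure strategies: MgpS, MgpW, MgqS, MgqW, MfpS, MfpW, MfqS, MfqW, LgpS, LgpW, LgqS, LgqW, LfpS, LfpW, LfqS, LfqW. Columns: Out/D, Out/B, Out/A, In/D, In/B, In/A.
{MgpS} → row (-1,-4) (-3,-1) (6,4) (-1,0) (-1,0) (-1,0)
{MgpW} → row (-1,-4) (-3,-1) (-3,-4) (-1,0) (-1,0) (-1,0)
{MgqS} → row (-1,-4) (-3,-1) (6,4) (3,-1) (3,-1) (3,-1)
{MgqW} → row (-1,-4) (-3,-1) (-3,-4) (3,-1) (3,-1) (3,-1)
{MfpS, MfqS} → row (-1,-4) (-3,-1) (6,4) (-3,-4) (-3,-4) (-3,-4)
{MfpW, MfqW} → row (-1,-4) (-3,-1) (-3,-4) (-3,-4) (-3,-4) (-3,-4)
{LgpS, LgpW} → row (3,0) (3,0) (3,0) (-1,0) (-1,0) (-1,0)
{LgqS, LgqW} → row (3,0) (3,0) (3,0) (3,-1) (3,-1) (3,-1)
{LfpS, LfpW, LfqS, LfqW} → row (3,0) (3,0) (3,0) (-3,-4) (-3,-4) (-3,-4)
That's 9 distinct rows out of 16 strategies.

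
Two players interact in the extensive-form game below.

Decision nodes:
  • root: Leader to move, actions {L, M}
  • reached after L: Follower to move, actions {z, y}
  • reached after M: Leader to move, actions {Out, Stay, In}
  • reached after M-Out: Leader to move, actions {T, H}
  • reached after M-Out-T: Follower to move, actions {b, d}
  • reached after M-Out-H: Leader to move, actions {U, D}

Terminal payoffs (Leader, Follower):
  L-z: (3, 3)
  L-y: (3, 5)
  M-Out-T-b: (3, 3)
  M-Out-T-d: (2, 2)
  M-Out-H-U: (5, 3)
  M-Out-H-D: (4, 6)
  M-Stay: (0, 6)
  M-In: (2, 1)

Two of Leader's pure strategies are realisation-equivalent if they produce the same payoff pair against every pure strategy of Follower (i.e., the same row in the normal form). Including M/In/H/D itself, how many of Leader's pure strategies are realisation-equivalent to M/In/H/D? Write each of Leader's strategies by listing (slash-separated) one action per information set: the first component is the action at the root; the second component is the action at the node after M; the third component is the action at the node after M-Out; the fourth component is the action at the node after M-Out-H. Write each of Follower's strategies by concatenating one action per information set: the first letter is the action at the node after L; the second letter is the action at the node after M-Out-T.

Row for M/In/H/D (columns zb, zd, yb, yd): (2,1) (2,1) (2,1) (2,1).
Under M/In/H/D, Leader's choice at the node after M-Out and at the node after M-Out-H can never be reached regardless of what Follower does, so varying those choices leaves every outcome unchanged.
Holding the reachable choices fixed and varying the unreachable ones freely already gives 2 × 2 = 4 equivalent strategies.
No other strategy reproduces this row, so those 4 are the full class: M/In/T/U, M/In/T/D, M/In/H/U, M/In/H/D.

4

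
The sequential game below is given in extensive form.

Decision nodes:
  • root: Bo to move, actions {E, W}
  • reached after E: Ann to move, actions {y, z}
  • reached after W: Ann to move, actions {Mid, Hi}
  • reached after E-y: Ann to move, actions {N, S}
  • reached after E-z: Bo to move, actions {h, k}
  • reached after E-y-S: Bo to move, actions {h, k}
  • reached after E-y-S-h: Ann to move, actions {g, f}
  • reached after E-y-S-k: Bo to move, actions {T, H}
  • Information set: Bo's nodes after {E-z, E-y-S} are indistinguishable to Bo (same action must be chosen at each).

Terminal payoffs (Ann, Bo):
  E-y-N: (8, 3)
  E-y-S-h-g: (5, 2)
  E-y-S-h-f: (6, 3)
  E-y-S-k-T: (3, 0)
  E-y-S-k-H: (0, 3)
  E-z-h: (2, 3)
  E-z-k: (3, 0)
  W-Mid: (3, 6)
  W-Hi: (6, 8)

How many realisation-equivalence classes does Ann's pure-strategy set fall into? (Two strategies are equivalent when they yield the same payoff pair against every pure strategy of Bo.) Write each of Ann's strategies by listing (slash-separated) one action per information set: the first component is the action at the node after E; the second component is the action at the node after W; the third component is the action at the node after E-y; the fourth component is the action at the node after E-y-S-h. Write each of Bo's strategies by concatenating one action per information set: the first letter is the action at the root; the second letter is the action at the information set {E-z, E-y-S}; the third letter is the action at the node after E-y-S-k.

Ann has 16 pure strategies: y/Mid/N/g, y/Mid/N/f, y/Mid/S/g, y/Mid/S/f, y/Hi/N/g, y/Hi/N/f, y/Hi/S/g, y/Hi/S/f, z/Mid/N/g, z/Mid/N/f, z/Mid/S/g, z/Mid/S/f, z/Hi/N/g, z/Hi/N/f, z/Hi/S/g, z/Hi/S/f. Columns: EhT, EhH, EkT, EkH, WhT, WhH, WkT, WkH.
{y/Mid/N/g, y/Mid/N/f} → row (8,3) (8,3) (8,3) (8,3) (3,6) (3,6) (3,6) (3,6)
{y/Mid/S/g} → row (5,2) (5,2) (3,0) (0,3) (3,6) (3,6) (3,6) (3,6)
{y/Mid/S/f} → row (6,3) (6,3) (3,0) (0,3) (3,6) (3,6) (3,6) (3,6)
{y/Hi/N/g, y/Hi/N/f} → row (8,3) (8,3) (8,3) (8,3) (6,8) (6,8) (6,8) (6,8)
{y/Hi/S/g} → row (5,2) (5,2) (3,0) (0,3) (6,8) (6,8) (6,8) (6,8)
{y/Hi/S/f} → row (6,3) (6,3) (3,0) (0,3) (6,8) (6,8) (6,8) (6,8)
{z/Mid/N/g, z/Mid/N/f, z/Mid/S/g, z/Mid/S/f} → row (2,3) (2,3) (3,0) (3,0) (3,6) (3,6) (3,6) (3,6)
{z/Hi/N/g, z/Hi/N/f, z/Hi/S/g, z/Hi/S/f} → row (2,3) (2,3) (3,0) (3,0) (6,8) (6,8) (6,8) (6,8)
That's 8 distinct rows out of 16 strategies.

8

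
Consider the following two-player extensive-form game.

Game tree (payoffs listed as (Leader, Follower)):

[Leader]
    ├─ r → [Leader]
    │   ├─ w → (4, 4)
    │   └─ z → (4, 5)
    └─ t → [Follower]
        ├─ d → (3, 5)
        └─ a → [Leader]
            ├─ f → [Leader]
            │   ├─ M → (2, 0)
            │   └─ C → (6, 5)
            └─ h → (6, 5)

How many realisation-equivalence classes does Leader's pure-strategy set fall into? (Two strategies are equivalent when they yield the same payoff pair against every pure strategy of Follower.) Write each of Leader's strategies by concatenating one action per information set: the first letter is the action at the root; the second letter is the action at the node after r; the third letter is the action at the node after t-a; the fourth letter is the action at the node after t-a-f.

4

Leader has 16 pure strategies: rwfM, rwfC, rwhM, rwhC, rzfM, rzfC, rzhM, rzhC, twfM, twfC, twhM, twhC, tzfM, tzfC, tzhM, tzhC. Columns: d, a.
{rwfM, rwfC, rwhM, rwhC} → row (4,4) (4,4)
{rzfM, rzfC, rzhM, rzhC} → row (4,5) (4,5)
{twfM, tzfM} → row (3,5) (2,0)
{twfC, twhM, twhC, tzfC, tzhM, tzhC} → row (3,5) (6,5)
That's 4 distinct rows out of 16 strategies.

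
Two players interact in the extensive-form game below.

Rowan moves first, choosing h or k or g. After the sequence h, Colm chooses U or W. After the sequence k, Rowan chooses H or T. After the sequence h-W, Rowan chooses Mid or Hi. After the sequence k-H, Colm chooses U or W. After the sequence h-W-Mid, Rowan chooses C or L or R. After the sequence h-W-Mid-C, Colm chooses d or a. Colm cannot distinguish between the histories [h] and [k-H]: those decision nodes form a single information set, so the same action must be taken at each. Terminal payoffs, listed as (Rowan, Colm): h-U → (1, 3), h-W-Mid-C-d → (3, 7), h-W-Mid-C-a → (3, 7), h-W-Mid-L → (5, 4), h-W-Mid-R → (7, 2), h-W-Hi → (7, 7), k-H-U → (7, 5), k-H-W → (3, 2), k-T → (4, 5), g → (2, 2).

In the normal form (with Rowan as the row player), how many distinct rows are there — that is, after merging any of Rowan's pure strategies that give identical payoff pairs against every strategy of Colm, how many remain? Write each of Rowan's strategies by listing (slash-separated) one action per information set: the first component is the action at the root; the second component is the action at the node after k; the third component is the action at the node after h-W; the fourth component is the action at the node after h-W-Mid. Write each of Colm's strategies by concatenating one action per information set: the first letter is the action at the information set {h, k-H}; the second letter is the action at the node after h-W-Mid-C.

7

Rowan has 36 pure strategies: h/H/Mid/C, h/H/Mid/L, h/H/Mid/R, h/H/Hi/C, h/H/Hi/L, h/H/Hi/R, h/T/Mid/C, h/T/Mid/L, h/T/Mid/R, h/T/Hi/C, h/T/Hi/L, h/T/Hi/R, k/H/Mid/C, k/H/Mid/L, k/H/Mid/R, k/H/Hi/C, k/H/Hi/L, k/H/Hi/R, k/T/Mid/C, k/T/Mid/L, k/T/Mid/R, k/T/Hi/C, k/T/Hi/L, k/T/Hi/R, g/H/Mid/C, g/H/Mid/L, g/H/Mid/R, g/H/Hi/C, g/H/Hi/L, g/H/Hi/R, g/T/Mid/C, g/T/Mid/L, g/T/Mid/R, g/T/Hi/C, g/T/Hi/L, g/T/Hi/R. Columns: Ud, Ua, Wd, Wa.
{h/H/Mid/C, h/T/Mid/C} → row (1,3) (1,3) (3,7) (3,7)
{h/H/Mid/L, h/T/Mid/L} → row (1,3) (1,3) (5,4) (5,4)
{h/H/Mid/R, h/T/Mid/R} → row (1,3) (1,3) (7,2) (7,2)
{h/H/Hi/C, h/H/Hi/L, h/H/Hi/R, h/T/Hi/C, h/T/Hi/L, h/T/Hi/R} → row (1,3) (1,3) (7,7) (7,7)
{k/H/Mid/C, k/H/Mid/L, k/H/Mid/R, k/H/Hi/C, k/H/Hi/L, k/H/Hi/R} → row (7,5) (7,5) (3,2) (3,2)
{k/T/Mid/C, k/T/Mid/L, k/T/Mid/R, k/T/Hi/C, k/T/Hi/L, k/T/Hi/R} → row (4,5) (4,5) (4,5) (4,5)
{g/H/Mid/C, g/H/Mid/L, g/H/Mid/R, g/H/Hi/C, g/H/Hi/L, g/H/Hi/R, g/T/Mid/C, g/T/Mid/L, g/T/Mid/R, g/T/Hi/C, g/T/Hi/L, g/T/Hi/R} → row (2,2) (2,2) (2,2) (2,2)
That's 7 distinct rows out of 36 strategies.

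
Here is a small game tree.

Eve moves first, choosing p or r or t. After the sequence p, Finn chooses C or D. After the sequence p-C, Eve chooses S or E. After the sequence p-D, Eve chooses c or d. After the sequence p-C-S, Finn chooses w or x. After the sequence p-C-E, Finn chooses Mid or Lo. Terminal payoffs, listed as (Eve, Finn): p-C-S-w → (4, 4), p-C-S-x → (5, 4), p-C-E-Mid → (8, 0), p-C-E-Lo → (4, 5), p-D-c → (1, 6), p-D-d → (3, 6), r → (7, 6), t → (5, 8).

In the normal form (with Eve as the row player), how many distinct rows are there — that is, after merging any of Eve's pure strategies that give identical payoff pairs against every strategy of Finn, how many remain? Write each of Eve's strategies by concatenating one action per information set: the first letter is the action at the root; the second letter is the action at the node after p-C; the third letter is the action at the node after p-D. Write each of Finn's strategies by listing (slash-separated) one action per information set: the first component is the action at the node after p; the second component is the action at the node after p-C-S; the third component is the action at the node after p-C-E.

6

Eve has 12 pure strategies: pSc, pSd, pEc, pEd, rSc, rSd, rEc, rEd, tSc, tSd, tEc, tEd. Columns: C/w/Mid, C/w/Lo, C/x/Mid, C/x/Lo, D/w/Mid, D/w/Lo, D/x/Mid, D/x/Lo.
{pSc} → row (4,4) (4,4) (5,4) (5,4) (1,6) (1,6) (1,6) (1,6)
{pSd} → row (4,4) (4,4) (5,4) (5,4) (3,6) (3,6) (3,6) (3,6)
{pEc} → row (8,0) (4,5) (8,0) (4,5) (1,6) (1,6) (1,6) (1,6)
{pEd} → row (8,0) (4,5) (8,0) (4,5) (3,6) (3,6) (3,6) (3,6)
{rSc, rSd, rEc, rEd} → row (7,6) (7,6) (7,6) (7,6) (7,6) (7,6) (7,6) (7,6)
{tSc, tSd, tEc, tEd} → row (5,8) (5,8) (5,8) (5,8) (5,8) (5,8) (5,8) (5,8)
That's 6 distinct rows out of 12 strategies.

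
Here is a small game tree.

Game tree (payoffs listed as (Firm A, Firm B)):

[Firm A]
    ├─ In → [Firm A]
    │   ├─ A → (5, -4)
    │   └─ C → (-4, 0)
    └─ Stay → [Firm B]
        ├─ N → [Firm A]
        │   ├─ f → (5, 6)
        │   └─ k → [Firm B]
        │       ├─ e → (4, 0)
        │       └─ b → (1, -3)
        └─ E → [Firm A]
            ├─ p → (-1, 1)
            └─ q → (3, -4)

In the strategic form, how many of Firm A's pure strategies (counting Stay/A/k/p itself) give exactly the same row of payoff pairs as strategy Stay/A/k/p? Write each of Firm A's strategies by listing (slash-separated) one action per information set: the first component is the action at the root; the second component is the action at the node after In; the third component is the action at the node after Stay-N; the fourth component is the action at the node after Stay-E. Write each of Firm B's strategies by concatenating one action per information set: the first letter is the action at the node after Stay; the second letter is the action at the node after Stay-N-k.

Row for Stay/A/k/p (columns Ne, Nb, Ee, Eb): (4,0) (1,-3) (-1,1) (-1,1).
Under Stay/A/k/p, Firm A's choice at the node after In can never be reached regardless of what Firm B does, so varying those choices leaves every outcome unchanged.
Holding the reachable choices fixed and varying the unreachable one freely already gives 2 equivalent strategies.
No other strategy reproduces this row, so those 2 are the full class: Stay/A/k/p, Stay/C/k/p.

2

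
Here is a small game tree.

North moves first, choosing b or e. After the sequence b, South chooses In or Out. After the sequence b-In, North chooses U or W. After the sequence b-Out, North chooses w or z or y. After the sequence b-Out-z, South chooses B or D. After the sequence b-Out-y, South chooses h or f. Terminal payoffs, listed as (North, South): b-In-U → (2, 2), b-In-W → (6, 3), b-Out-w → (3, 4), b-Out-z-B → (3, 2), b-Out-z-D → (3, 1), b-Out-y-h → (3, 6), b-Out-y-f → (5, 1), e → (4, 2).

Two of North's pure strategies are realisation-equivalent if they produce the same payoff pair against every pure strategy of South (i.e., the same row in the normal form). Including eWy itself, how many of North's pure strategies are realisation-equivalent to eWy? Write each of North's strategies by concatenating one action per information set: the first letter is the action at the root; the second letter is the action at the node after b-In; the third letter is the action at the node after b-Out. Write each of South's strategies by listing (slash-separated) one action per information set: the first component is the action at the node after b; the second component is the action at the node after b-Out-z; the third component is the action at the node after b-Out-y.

6

Row for eWy (columns In/B/h, In/B/f, In/D/h, In/D/f, Out/B/h, Out/B/f, Out/D/h, Out/D/f): (4,2) (4,2) (4,2) (4,2) (4,2) (4,2) (4,2) (4,2).
Under eWy, North's choice at the node after b-In and at the node after b-Out can never be reached regardless of what South does, so varying those choices leaves every outcome unchanged.
Holding the reachable choices fixed and varying the unreachable ones freely already gives 2 × 3 = 6 equivalent strategies.
No other strategy reproduces this row, so those 6 are the full class: eUw, eUz, eUy, eWw, eWz, eWy.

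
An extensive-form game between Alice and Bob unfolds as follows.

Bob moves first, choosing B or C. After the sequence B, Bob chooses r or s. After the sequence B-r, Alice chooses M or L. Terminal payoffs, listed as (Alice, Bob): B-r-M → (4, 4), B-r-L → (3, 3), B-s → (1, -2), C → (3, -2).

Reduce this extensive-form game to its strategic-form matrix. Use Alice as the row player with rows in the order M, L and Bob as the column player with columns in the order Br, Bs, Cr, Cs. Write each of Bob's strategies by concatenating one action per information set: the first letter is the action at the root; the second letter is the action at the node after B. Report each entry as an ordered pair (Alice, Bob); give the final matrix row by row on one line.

M: (4,4) (1,-2) (3,-2) (3,-2) | L: (3,3) (1,-2) (3,-2) (3,-2)

Row M: Br→(4,4), Bs→(1,-2), Cr→(3,-2), Cs→(3,-2)
Row L: Br→(3,3), Bs→(1,-2), Cr→(3,-2), Cs→(3,-2)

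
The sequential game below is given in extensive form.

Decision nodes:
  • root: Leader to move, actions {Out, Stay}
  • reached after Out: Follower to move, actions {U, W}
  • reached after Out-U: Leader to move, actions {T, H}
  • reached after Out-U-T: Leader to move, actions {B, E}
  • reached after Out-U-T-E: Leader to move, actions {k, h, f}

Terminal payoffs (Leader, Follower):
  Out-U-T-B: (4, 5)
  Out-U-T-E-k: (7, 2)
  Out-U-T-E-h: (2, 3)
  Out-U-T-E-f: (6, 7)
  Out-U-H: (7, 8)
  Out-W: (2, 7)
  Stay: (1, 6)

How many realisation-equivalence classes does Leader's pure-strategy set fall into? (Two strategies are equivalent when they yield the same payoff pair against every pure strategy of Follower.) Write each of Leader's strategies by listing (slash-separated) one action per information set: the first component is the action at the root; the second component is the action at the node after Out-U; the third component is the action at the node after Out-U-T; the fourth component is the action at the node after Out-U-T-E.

6

Leader has 24 pure strategies: Out/T/B/k, Out/T/B/h, Out/T/B/f, Out/T/E/k, Out/T/E/h, Out/T/E/f, Out/H/B/k, Out/H/B/h, Out/H/B/f, Out/H/E/k, Out/H/E/h, Out/H/E/f, Stay/T/B/k, Stay/T/B/h, Stay/T/B/f, Stay/T/E/k, Stay/T/E/h, Stay/T/E/f, Stay/H/B/k, Stay/H/B/h, Stay/H/B/f, Stay/H/E/k, Stay/H/E/h, Stay/H/E/f. Columns: U, W.
{Out/T/B/k, Out/T/B/h, Out/T/B/f} → row (4,5) (2,7)
{Out/T/E/k} → row (7,2) (2,7)
{Out/T/E/h} → row (2,3) (2,7)
{Out/T/E/f} → row (6,7) (2,7)
{Out/H/B/k, Out/H/B/h, Out/H/B/f, Out/H/E/k, Out/H/E/h, Out/H/E/f} → row (7,8) (2,7)
{Stay/T/B/k, Stay/T/B/h, Stay/T/B/f, Stay/T/E/k, Stay/T/E/h, Stay/T/E/f, Stay/H/B/k, Stay/H/B/h, Stay/H/B/f, Stay/H/E/k, Stay/H/E/h, Stay/H/E/f} → row (1,6) (1,6)
That's 6 distinct rows out of 24 strategies.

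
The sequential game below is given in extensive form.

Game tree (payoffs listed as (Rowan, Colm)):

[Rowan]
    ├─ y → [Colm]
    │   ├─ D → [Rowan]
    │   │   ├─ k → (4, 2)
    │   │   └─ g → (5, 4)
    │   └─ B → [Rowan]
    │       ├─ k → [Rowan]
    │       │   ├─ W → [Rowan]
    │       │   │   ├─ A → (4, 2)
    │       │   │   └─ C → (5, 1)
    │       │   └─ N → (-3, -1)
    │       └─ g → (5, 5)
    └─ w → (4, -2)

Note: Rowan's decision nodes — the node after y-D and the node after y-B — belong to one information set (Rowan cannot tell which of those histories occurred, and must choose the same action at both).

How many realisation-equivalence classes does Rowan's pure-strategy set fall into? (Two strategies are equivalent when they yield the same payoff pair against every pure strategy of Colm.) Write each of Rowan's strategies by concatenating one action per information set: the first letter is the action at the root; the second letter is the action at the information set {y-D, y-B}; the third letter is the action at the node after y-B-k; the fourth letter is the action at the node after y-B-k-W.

Rowan has 16 pure strategies: ykWA, ykWC, ykNA, ykNC, ygWA, ygWC, ygNA, ygNC, wkWA, wkWC, wkNA, wkNC, wgWA, wgWC, wgNA, wgNC. Columns: D, B.
{ykWA} → row (4,2) (4,2)
{ykWC} → row (4,2) (5,1)
{ykNA, ykNC} → row (4,2) (-3,-1)
{ygWA, ygWC, ygNA, ygNC} → row (5,4) (5,5)
{wkWA, wkWC, wkNA, wkNC, wgWA, wgWC, wgNA, wgNC} → row (4,-2) (4,-2)
That's 5 distinct rows out of 16 strategies.

5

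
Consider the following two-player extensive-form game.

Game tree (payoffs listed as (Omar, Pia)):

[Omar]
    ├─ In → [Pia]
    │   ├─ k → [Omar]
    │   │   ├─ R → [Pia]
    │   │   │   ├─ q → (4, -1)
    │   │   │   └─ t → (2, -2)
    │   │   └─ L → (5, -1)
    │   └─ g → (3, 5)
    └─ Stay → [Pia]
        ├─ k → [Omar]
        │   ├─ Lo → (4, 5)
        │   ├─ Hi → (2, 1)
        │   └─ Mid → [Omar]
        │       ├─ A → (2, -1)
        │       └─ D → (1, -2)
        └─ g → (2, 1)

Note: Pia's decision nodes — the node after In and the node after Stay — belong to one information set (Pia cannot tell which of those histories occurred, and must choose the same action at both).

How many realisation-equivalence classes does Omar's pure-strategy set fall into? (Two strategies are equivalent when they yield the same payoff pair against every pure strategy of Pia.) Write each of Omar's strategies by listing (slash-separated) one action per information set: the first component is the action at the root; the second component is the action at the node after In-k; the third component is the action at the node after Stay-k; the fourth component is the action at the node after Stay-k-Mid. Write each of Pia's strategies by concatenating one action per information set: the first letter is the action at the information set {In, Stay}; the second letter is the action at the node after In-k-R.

6

Omar has 24 pure strategies: In/R/Lo/A, In/R/Lo/D, In/R/Hi/A, In/R/Hi/D, In/R/Mid/A, In/R/Mid/D, In/L/Lo/A, In/L/Lo/D, In/L/Hi/A, In/L/Hi/D, In/L/Mid/A, In/L/Mid/D, Stay/R/Lo/A, Stay/R/Lo/D, Stay/R/Hi/A, Stay/R/Hi/D, Stay/R/Mid/A, Stay/R/Mid/D, Stay/L/Lo/A, Stay/L/Lo/D, Stay/L/Hi/A, Stay/L/Hi/D, Stay/L/Mid/A, Stay/L/Mid/D. Columns: kq, kt, gq, gt.
{In/R/Lo/A, In/R/Lo/D, In/R/Hi/A, In/R/Hi/D, In/R/Mid/A, In/R/Mid/D} → row (4,-1) (2,-2) (3,5) (3,5)
{In/L/Lo/A, In/L/Lo/D, In/L/Hi/A, In/L/Hi/D, In/L/Mid/A, In/L/Mid/D} → row (5,-1) (5,-1) (3,5) (3,5)
{Stay/R/Lo/A, Stay/R/Lo/D, Stay/L/Lo/A, Stay/L/Lo/D} → row (4,5) (4,5) (2,1) (2,1)
{Stay/R/Hi/A, Stay/R/Hi/D, Stay/L/Hi/A, Stay/L/Hi/D} → row (2,1) (2,1) (2,1) (2,1)
{Stay/R/Mid/A, Stay/L/Mid/A} → row (2,-1) (2,-1) (2,1) (2,1)
{Stay/R/Mid/D, Stay/L/Mid/D} → row (1,-2) (1,-2) (2,1) (2,1)
That's 6 distinct rows out of 24 strategies.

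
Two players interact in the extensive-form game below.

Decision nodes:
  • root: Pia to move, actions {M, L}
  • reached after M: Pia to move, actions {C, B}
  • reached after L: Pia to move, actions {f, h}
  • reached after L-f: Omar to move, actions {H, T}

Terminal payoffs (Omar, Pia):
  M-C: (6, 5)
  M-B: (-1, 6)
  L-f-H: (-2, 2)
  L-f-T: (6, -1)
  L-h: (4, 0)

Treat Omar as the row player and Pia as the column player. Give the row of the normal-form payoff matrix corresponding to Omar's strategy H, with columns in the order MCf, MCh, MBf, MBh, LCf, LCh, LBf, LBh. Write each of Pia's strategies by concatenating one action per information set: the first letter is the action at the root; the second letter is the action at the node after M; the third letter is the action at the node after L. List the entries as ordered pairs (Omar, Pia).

(6,5) (6,5) (-1,6) (-1,6) (-2,2) (4,0) (-2,2) (4,0)

vs MCf: Pia plays M → Pia plays C at [M] → (6, 5)
vs MCh: Pia plays M → Pia plays C at [M] → (6, 5)
vs MBf: Pia plays M → Pia plays B at [M] → (-1, 6)
vs MBh: Pia plays M → Pia plays B at [M] → (-1, 6)
vs LCf: Pia plays L → Pia plays f at [L] → Omar plays H at [L-f] → (-2, 2)
vs LCh: Pia plays L → Pia plays h at [L] → (4, 0)
vs LBf: Pia plays L → Pia plays f at [L] → Omar plays H at [L-f] → (-2, 2)
vs LBh: Pia plays L → Pia plays h at [L] → (4, 0)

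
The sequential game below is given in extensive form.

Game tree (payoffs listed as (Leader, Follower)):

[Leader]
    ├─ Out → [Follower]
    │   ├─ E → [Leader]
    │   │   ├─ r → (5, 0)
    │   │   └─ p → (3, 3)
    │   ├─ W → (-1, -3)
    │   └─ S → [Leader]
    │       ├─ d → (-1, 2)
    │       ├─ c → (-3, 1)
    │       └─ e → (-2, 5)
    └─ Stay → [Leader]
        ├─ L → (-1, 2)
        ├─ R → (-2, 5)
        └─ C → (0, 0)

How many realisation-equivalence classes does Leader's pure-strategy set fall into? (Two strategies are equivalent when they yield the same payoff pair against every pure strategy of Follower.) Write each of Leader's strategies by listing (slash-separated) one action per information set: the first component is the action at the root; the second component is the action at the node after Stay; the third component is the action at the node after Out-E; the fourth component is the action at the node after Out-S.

9

Leader has 36 pure strategies: Out/L/r/d, Out/L/r/c, Out/L/r/e, Out/L/p/d, Out/L/p/c, Out/L/p/e, Out/R/r/d, Out/R/r/c, Out/R/r/e, Out/R/p/d, Out/R/p/c, Out/R/p/e, Out/C/r/d, Out/C/r/c, Out/C/r/e, Out/C/p/d, Out/C/p/c, Out/C/p/e, Stay/L/r/d, Stay/L/r/c, Stay/L/r/e, Stay/L/p/d, Stay/L/p/c, Stay/L/p/e, Stay/R/r/d, Stay/R/r/c, Stay/R/r/e, Stay/R/p/d, Stay/R/p/c, Stay/R/p/e, Stay/C/r/d, Stay/C/r/c, Stay/C/r/e, Stay/C/p/d, Stay/C/p/c, Stay/C/p/e. Columns: E, W, S.
{Out/L/r/d, Out/R/r/d, Out/C/r/d} → row (5,0) (-1,-3) (-1,2)
{Out/L/r/c, Out/R/r/c, Out/C/r/c} → row (5,0) (-1,-3) (-3,1)
{Out/L/r/e, Out/R/r/e, Out/C/r/e} → row (5,0) (-1,-3) (-2,5)
{Out/L/p/d, Out/R/p/d, Out/C/p/d} → row (3,3) (-1,-3) (-1,2)
{Out/L/p/c, Out/R/p/c, Out/C/p/c} → row (3,3) (-1,-3) (-3,1)
{Out/L/p/e, Out/R/p/e, Out/C/p/e} → row (3,3) (-1,-3) (-2,5)
{Stay/L/r/d, Stay/L/r/c, Stay/L/r/e, Stay/L/p/d, Stay/L/p/c, Stay/L/p/e} → row (-1,2) (-1,2) (-1,2)
{Stay/R/r/d, Stay/R/r/c, Stay/R/r/e, Stay/R/p/d, Stay/R/p/c, Stay/R/p/e} → row (-2,5) (-2,5) (-2,5)
{Stay/C/r/d, Stay/C/r/c, Stay/C/r/e, Stay/C/p/d, Stay/C/p/c, Stay/C/p/e} → row (0,0) (0,0) (0,0)
That's 9 distinct rows out of 36 strategies.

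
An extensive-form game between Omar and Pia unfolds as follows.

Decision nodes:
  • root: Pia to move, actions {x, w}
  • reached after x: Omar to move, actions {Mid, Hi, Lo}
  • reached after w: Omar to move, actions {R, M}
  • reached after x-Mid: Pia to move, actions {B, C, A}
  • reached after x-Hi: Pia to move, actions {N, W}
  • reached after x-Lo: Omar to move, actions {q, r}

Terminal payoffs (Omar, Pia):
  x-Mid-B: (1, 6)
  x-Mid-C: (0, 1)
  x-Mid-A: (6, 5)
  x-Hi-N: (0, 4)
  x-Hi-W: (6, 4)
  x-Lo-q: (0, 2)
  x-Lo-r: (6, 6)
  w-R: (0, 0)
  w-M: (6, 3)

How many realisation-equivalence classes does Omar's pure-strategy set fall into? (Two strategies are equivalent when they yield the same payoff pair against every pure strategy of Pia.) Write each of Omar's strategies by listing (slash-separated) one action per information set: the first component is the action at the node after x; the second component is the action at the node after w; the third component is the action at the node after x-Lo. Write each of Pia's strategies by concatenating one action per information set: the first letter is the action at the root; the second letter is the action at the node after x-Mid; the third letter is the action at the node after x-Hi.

8

Omar has 12 pure strategies: Mid/R/q, Mid/R/r, Mid/M/q, Mid/M/r, Hi/R/q, Hi/R/r, Hi/M/q, Hi/M/r, Lo/R/q, Lo/R/r, Lo/M/q, Lo/M/r. Columns: xBN, xBW, xCN, xCW, xAN, xAW, wBN, wBW, wCN, wCW, wAN, wAW.
{Mid/R/q, Mid/R/r} → row (1,6) (1,6) (0,1) (0,1) (6,5) (6,5) (0,0) (0,0) (0,0) (0,0) (0,0) (0,0)
{Mid/M/q, Mid/M/r} → row (1,6) (1,6) (0,1) (0,1) (6,5) (6,5) (6,3) (6,3) (6,3) (6,3) (6,3) (6,3)
{Hi/R/q, Hi/R/r} → row (0,4) (6,4) (0,4) (6,4) (0,4) (6,4) (0,0) (0,0) (0,0) (0,0) (0,0) (0,0)
{Hi/M/q, Hi/M/r} → row (0,4) (6,4) (0,4) (6,4) (0,4) (6,4) (6,3) (6,3) (6,3) (6,3) (6,3) (6,3)
{Lo/R/q} → row (0,2) (0,2) (0,2) (0,2) (0,2) (0,2) (0,0) (0,0) (0,0) (0,0) (0,0) (0,0)
{Lo/R/r} → row (6,6) (6,6) (6,6) (6,6) (6,6) (6,6) (0,0) (0,0) (0,0) (0,0) (0,0) (0,0)
{Lo/M/q} → row (0,2) (0,2) (0,2) (0,2) (0,2) (0,2) (6,3) (6,3) (6,3) (6,3) (6,3) (6,3)
{Lo/M/r} → row (6,6) (6,6) (6,6) (6,6) (6,6) (6,6) (6,3) (6,3) (6,3) (6,3) (6,3) (6,3)
That's 8 distinct rows out of 12 strategies.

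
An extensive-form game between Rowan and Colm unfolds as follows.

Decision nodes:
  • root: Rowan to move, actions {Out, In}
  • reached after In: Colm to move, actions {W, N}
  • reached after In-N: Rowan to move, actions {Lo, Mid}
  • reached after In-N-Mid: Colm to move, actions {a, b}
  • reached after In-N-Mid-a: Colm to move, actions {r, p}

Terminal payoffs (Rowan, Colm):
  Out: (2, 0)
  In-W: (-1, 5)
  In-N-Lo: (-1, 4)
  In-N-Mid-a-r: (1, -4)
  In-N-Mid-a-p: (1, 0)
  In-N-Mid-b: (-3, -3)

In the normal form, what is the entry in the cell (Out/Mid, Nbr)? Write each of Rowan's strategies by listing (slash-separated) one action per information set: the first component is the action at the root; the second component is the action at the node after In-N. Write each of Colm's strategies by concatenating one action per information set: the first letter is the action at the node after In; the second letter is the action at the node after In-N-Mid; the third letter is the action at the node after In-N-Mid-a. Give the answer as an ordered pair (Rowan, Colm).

Trace the play path from the root:
  Rowan plays Out
→ terminal payoff (2, 0).
(Rowan's choice at the node after In-N is never reached on this path, so it doesn't affect the outcome.)

(2, 0)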